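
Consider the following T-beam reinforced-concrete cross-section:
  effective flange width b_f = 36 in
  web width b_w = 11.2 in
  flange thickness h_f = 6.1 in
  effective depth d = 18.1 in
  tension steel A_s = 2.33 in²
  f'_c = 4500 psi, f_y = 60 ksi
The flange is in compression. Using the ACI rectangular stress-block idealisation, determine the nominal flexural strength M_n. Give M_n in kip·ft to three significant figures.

Tension: T = A_s f_y = 2.33 × 60 = 139.8 kips.
Try a within the flange: a = T/(0.85 f'_c b_f) = 139.8/(0.85 × 4.5 × 36) = 1.015 in.
Since a = 1.015 ≤ h_f = 6.1 in, the stress block lies entirely in the flange; analyse as a rectangular beam of width b_f.
M_n = T(d − a/2) = 139.8 × (18.1 − 0.5075) = 2459.4 kip·in.
M_n = 2459.4/12 = 204.95 kip·ft.

M_n ≈ 205 kip·ft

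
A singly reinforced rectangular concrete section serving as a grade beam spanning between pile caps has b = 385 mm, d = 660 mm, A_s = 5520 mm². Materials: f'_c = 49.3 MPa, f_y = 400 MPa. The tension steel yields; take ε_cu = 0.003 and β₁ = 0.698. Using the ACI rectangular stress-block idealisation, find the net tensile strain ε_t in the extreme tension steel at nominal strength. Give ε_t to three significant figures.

a = A_s f_y/(0.85 f'_c b) = 136.86 mm.
β₁ = 0.698, so c = a/β₁ = 136.86/0.698 = 196.07 mm.
From the linear strain diagram with ε_cu = 0.003: ε_t = 0.003 (d − c)/c = 0.003 × (660 − 196.07)/196.07 = 0.00710.
Since ε_t ≥ 0.005, the section is tension-controlled.

ε_t ≈ 0.00710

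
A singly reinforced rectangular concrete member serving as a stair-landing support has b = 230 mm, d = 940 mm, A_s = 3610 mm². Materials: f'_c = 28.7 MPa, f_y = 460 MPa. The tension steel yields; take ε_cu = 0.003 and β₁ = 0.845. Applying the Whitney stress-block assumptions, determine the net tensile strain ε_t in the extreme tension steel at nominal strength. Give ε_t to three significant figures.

ε_t ≈ 0.00505

a = A_s f_y/(0.85 f'_c b) = 295.96 mm.
β₁ = 0.845, so c = a/β₁ = 295.96/0.845 = 350.25 mm.
From the linear strain diagram with ε_cu = 0.003: ε_t = 0.003 (d − c)/c = 0.003 × (940 − 350.25)/350.25 = 0.00505.
Since ε_t ≥ 0.005, the section is tension-controlled.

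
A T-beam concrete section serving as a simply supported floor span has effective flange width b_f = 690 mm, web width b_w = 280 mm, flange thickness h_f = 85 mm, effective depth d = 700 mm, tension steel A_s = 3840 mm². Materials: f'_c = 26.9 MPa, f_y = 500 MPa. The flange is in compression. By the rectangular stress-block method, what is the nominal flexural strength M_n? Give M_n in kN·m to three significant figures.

M_n ≈ 1210 kN·m

Tension: T = A_s f_y = 3840 × 500 = 1920000 N.
Try a within the flange: a = T/(0.85 f'_c b_f) = 1920000/(0.85 × 26.9 × 690) = 121.70 mm.
a = 121.70 > h_f = 85 mm: the block extends into the web. Split into flange-overhang and web parts.
C_f = 0.85 f'_c (b_f − b_w) h_f = 0.85 × 26.9 × (690 − 280) × 85 = 796845 N.
Remaining web compression depth: a_w = (T − C_f)/(0.85 f'_c b_w) = (1920000 − 796845)/(0.85 × 26.9 × 280) = 175.43 mm.
M_n = C_f(d − h_f/2) + (T − C_f)(d − a_w/2) = 796845 × (700 − 42.5) + 1123155 × (700 − 87.715) = 523.93 + 687.69 = 1211.62 × 10⁶ N·mm.
M_n = 1211.62 kN·m.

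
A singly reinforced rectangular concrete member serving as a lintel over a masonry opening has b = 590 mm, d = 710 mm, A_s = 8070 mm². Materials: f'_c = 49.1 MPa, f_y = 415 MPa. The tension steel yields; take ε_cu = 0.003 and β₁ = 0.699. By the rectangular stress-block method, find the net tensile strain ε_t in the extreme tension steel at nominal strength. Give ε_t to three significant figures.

a = A_s f_y/(0.85 f'_c b) = 136.01 mm.
β₁ = 0.699, so c = a/β₁ = 136.01/0.699 = 194.58 mm.
From the linear strain diagram with ε_cu = 0.003: ε_t = 0.003 (d − c)/c = 0.003 × (710 − 194.58)/194.58 = 0.00795.
Since ε_t ≥ 0.005, the section is tension-controlled.

ε_t ≈ 0.00795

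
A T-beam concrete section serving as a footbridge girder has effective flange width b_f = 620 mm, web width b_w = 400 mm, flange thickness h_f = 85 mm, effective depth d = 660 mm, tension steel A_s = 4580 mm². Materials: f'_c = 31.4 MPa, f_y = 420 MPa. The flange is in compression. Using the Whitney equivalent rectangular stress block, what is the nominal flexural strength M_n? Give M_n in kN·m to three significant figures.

Tension: T = A_s f_y = 4580 × 420 = 1923600 N.
Try a within the flange: a = T/(0.85 f'_c b_f) = 1923600/(0.85 × 31.4 × 620) = 116.25 mm.
a = 116.25 > h_f = 85 mm: the block extends into the web. Split into flange-overhang and web parts.
C_f = 0.85 f'_c (b_f − b_w) h_f = 0.85 × 31.4 × (620 − 400) × 85 = 499103 N.
Remaining web compression depth: a_w = (T − C_f)/(0.85 f'_c b_w) = (1923600 − 499103)/(0.85 × 31.4 × 400) = 133.43 mm.
M_n = C_f(d − h_f/2) + (T − C_f)(d − a_w/2) = 499103 × (660 − 42.5) + 1424497 × (660 − 66.715) = 308.20 + 845.13 = 1153.33 × 10⁶ N·mm.
M_n = 1153.33 kN·m.

M_n ≈ 1150 kN·m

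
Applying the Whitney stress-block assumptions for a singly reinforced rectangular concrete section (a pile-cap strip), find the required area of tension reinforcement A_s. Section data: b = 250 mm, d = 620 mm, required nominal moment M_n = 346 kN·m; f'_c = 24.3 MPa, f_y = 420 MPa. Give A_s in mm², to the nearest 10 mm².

With M_n = 0.85 f'_c a b (d − a/2), solve the quadratic for a:
a = d − √(d² − 2M_n/(0.85 f'_c b)) = 620 − √(620² − 2 × 346×10⁶/(0.85 × 24.3 × 250)) = 119.61 mm.
A_s = 0.85 f'_c a b / f_y = 0.85 × 24.3 × 119.61 × 250 / 420 = 1470.6 mm².

A_s ≈ 1470 mm²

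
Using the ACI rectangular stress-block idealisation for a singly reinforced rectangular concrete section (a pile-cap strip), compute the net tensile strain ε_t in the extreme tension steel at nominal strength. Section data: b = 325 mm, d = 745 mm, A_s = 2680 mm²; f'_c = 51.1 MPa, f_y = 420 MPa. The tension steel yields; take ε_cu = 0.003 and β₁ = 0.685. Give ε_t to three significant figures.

ε_t ≈ 0.0162

a = A_s f_y/(0.85 f'_c b) = 79.74 mm.
β₁ = 0.685, so c = a/β₁ = 79.74/0.685 = 116.41 mm.
From the linear strain diagram with ε_cu = 0.003: ε_t = 0.003 (d − c)/c = 0.003 × (745 − 116.41)/116.41 = 0.0162.
Since ε_t ≥ 0.005, the section is tension-controlled.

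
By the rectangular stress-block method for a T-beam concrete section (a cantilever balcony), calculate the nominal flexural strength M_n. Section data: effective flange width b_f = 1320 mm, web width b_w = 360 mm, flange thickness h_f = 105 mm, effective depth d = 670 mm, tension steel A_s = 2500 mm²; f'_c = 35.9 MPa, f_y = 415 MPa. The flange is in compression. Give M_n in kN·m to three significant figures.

M_n ≈ 682 kN·m

Tension: T = A_s f_y = 2500 × 415 = 1037500 N.
Try a within the flange: a = T/(0.85 f'_c b_f) = 1037500/(0.85 × 35.9 × 1320) = 25.76 mm.
Since a = 25.76 ≤ h_f = 105 mm, the stress block lies entirely in the flange; analyse as a rectangular beam of width b_f.
M_n = T(d − a/2) = 1037500 × (670 − 12.88) = 681.76 × 10⁶ N·mm.
M_n = 681.76 kN·m.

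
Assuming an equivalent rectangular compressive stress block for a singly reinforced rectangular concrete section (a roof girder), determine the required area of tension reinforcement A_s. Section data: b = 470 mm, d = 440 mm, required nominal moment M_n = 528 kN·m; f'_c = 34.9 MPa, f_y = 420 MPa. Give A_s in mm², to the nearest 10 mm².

With M_n = 0.85 f'_c a b (d − a/2), solve the quadratic for a:
a = d − √(d² − 2M_n/(0.85 f'_c b)) = 440 − √(440² − 2 × 528×10⁶/(0.85 × 34.9 × 470)) = 96.69 mm.
A_s = 0.85 f'_c a b / f_y = 0.85 × 34.9 × 96.69 × 470 / 420 = 3209.8 mm².

A_s ≈ 3210 mm²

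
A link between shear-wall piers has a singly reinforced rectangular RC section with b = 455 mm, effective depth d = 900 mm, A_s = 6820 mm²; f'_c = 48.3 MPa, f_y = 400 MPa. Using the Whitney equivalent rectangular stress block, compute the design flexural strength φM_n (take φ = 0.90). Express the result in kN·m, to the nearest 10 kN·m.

φM_n ≈ 2030 kN·m

T = A_s f_y = 6820 × 400 = 2728000 N = 2728 kN.
From C = T: a = T/(0.85 f'_c b) = 2728000/(0.85 × 48.3 × 455) = 146.04 mm.
M_n = T(d − a/2) = 2728 kN × (900 − 73.02) mm = 2256.00 kN·m.
φM_n = 0.90 × 2256.00 = 2030.40 kN·m.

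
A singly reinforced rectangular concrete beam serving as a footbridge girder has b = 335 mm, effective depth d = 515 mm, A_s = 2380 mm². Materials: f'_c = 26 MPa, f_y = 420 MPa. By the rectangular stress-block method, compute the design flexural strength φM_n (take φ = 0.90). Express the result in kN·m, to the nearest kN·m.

φM_n ≈ 403 kN·m

T = A_s f_y = 2380 × 420 = 999600 N = 999.6 kN.
From C = T: a = T/(0.85 f'_c b) = 999600/(0.85 × 26 × 335) = 135.02 mm.
M_n = T(d − a/2) = 999.6 kN × (515 − 67.51) mm = 447.31 kN·m.
φM_n = 0.90 × 447.31 = 402.58 kN·m.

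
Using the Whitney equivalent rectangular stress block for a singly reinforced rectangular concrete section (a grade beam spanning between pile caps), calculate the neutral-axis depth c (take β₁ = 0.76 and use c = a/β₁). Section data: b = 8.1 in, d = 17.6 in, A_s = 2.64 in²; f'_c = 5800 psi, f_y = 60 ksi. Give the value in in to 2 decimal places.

c ≈ 5.22 in

T = A_s f_y = 2.64 × 60 = 158.4 kips.
a = T/(0.85 f'_c b) = 158.4/(0.85 × 5.8 × 8.1) = 3.9666 in.
With β₁ = 0.76, c = a/β₁ = 3.9666/0.76 = 5.22 in.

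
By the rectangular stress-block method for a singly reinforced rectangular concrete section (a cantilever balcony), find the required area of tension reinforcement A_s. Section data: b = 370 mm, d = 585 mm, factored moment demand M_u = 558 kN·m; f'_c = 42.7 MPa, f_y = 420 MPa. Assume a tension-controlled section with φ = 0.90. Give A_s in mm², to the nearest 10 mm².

A_s ≈ 2720 mm²

M_n = M_u/φ = 558/0.90 = 620 kN·m.
With M_n = 0.85 f'_c a b (d − a/2), solve the quadratic for a:
a = d − √(d² − 2M_n/(0.85 f'_c b)) = 585 − √(585² − 2 × 620×10⁶/(0.85 × 42.7 × 370)) = 85.11 mm.
A_s = 0.85 f'_c a b / f_y = 0.85 × 42.7 × 85.11 × 370 / 420 = 2721.3 mm².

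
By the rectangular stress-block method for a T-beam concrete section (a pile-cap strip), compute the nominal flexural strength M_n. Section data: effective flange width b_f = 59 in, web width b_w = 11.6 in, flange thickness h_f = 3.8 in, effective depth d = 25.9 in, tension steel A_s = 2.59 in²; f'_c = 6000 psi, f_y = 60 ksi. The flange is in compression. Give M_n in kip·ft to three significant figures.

Tension: T = A_s f_y = 2.59 × 60 = 155.4 kips.
Try a within the flange: a = T/(0.85 f'_c b_f) = 155.4/(0.85 × 6 × 59) = 0.516 in.
Since a = 0.516 ≤ h_f = 3.8 in, the stress block lies entirely in the flange; analyse as a rectangular beam of width b_f.
M_n = T(d − a/2) = 155.4 × (25.9 − 0.258) = 3984.8 kip·in.
M_n = 3984.8/12 = 332.07 kip·ft.

M_n ≈ 332 kip·ft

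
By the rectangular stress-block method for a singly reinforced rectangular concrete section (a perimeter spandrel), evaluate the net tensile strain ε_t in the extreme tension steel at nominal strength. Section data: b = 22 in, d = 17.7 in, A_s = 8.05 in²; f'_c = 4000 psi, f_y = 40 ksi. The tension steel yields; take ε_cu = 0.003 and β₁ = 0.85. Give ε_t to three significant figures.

a = A_s f_y/(0.85 f'_c b) = 4.305 in.
β₁ = 0.85, so c = a/β₁ = 4.305/0.85 = 5.065 in.
From the linear strain diagram with ε_cu = 0.003: ε_t = 0.003 (d − c)/c = 0.003 × (17.7 − 5.065)/5.065 = 0.00748.
Since ε_t ≥ 0.005, the section is tension-controlled.

ε_t ≈ 0.00748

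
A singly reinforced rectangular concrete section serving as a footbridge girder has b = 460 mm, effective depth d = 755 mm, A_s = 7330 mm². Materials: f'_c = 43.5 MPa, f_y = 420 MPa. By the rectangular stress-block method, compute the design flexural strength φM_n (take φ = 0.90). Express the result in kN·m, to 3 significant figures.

φM_n ≈ 1840 kN·m

T = A_s f_y = 7330 × 420 = 3078600 N = 3078.6 kN.
From C = T: a = T/(0.85 f'_c b) = 3078600/(0.85 × 43.5 × 460) = 181.00 mm.
M_n = T(d − a/2) = 3078.6 kN × (755 − 90.5) mm = 2045.73 kN·m.
φM_n = 0.90 × 2045.73 = 1841.16 kN·m.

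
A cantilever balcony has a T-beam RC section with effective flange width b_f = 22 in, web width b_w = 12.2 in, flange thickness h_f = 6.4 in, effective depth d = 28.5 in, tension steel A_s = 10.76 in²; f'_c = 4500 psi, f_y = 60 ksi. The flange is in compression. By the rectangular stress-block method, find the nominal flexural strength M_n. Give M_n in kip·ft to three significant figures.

M_n ≈ 1320 kip·ft

Tension: T = A_s f_y = 10.76 × 60 = 645.6 kips.
Try a within the flange: a = T/(0.85 f'_c b_f) = 645.6/(0.85 × 4.5 × 22) = 7.672 in.
a = 7.672 > h_f = 6.4 in: the block extends into the web. Split into flange-overhang and web parts.
C_f = 0.85 f'_c (b_f − b_w) h_f = 0.85 × 4.5 × (22 − 12.2) × 6.4 = 239.9 kips.
Remaining web compression depth: a_w = (T − C_f)/(0.85 f'_c b_w) = (645.6 − 239.9)/(0.85 × 4.5 × 12.2) = 8.694 in.
M_n = C_f(d − h_f/2) + (T − C_f)(d − a_w/2) = 239.9 × (28.5 − 3.2) + 405.7 × (28.5 − 4.347) = 6069.5 + 9798.9 = 15868.4 kip·in.
M_n = 15868.4/12 = 1322.37 kip·ft.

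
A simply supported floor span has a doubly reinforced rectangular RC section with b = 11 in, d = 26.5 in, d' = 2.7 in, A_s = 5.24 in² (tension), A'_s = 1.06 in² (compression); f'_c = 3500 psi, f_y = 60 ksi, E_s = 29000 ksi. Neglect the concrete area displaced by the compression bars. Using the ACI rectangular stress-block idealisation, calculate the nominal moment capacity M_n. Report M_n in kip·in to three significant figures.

Assume both steels yield.
a = (A_s − A'_s) f_y/(0.85 f'_c b) = (5.24 − 1.06) × 60/(0.85 × 3.5 × 11) = 7.664 in.
c = a/β₁ = 7.664/0.85 = 9.016 in; ε'_s = 0.003(c − d')/c = 0.0021 ≥ ε_y = 0.0021, so the compression steel yields.
M_n = (A_s − A'_s) f_y (d − a/2) + A'_s f_y (d − d') = 250.8 × (26.5 − 3.832) + 63.6 × (26.5 − 2.7) = 5685.1 + 1513.7 = 7198.8 kip·in.

M_n ≈ 7200 kip·in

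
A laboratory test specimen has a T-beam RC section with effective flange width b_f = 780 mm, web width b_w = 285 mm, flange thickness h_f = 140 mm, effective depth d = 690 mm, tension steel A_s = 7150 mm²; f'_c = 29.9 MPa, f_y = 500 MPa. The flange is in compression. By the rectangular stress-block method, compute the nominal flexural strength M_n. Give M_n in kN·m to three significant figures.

Tension: T = A_s f_y = 7150 × 500 = 3575000 N.
Try a within the flange: a = T/(0.85 f'_c b_f) = 3575000/(0.85 × 29.9 × 780) = 180.34 mm.
a = 180.34 > h_f = 140 mm: the block extends into the web. Split into flange-overhang and web parts.
C_f = 0.85 f'_c (b_f − b_w) h_f = 0.85 × 29.9 × (780 − 285) × 140 = 1761260 N.
Remaining web compression depth: a_w = (T − C_f)/(0.85 f'_c b_w) = (3575000 − 1761260)/(0.85 × 29.9 × 285) = 250.40 mm.
M_n = C_f(d − h_f/2) + (T − C_f)(d − a_w/2) = 1761260 × (690 − 70) + 1813740 × (690 − 125.2) = 1091.98 + 1024.40 = 2116.38 × 10⁶ N·mm.
M_n = 2116.38 kN·m.

M_n ≈ 2120 kN·m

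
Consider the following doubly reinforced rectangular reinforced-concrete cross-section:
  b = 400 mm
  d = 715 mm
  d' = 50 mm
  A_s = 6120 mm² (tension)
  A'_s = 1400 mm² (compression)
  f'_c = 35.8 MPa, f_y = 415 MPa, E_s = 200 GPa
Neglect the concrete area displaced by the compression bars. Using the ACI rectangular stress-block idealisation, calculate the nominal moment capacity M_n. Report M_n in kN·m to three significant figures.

M_n ≈ 1630 kN·m

Assume both tension and compression steel yield.
Net tension couple steel: A_s − A'_s = 4720 mm².
a = (A_s − A'_s) f_y / (0.85 f'_c b) = 1958800/(0.85 × 35.8 × 400) = 160.93 mm.
c = a/β₁ = 160.93/0.794 = 202.68 mm; ε'_s = 0.003(c − d')/c = 0.0023 ≥ f_y/E_s = 0.0021, so compression steel does yield.
M_n = (A_s − A'_s) f_y (d − a/2) + A'_s f_y (d − d') = [1958800 × (715 − 80.465) + 581000 × (715 − 50)] × 10⁻⁶ = 1242.93 + 386.37 = 1629.30 kN·m.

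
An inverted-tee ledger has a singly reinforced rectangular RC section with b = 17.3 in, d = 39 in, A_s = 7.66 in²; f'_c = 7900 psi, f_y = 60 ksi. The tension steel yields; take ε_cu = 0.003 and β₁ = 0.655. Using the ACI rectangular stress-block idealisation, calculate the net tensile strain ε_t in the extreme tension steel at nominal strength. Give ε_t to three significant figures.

a = A_s f_y/(0.85 f'_c b) = 3.956 in.
β₁ = 0.655, so c = a/β₁ = 3.956/0.655 = 6.040 in.
From the linear strain diagram with ε_cu = 0.003: ε_t = 0.003 (d − c)/c = 0.003 × (39 − 6.040)/6.040 = 0.0164.
Since ε_t ≥ 0.005, the section is tension-controlled.

ε_t ≈ 0.0164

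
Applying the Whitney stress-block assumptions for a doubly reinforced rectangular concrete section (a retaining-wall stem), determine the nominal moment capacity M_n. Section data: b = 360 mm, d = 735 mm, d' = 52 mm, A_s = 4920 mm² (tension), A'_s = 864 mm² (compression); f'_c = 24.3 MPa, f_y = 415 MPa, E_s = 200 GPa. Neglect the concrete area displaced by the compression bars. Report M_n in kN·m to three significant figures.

Assume both tension and compression steel yield.
Net tension couple steel: A_s − A'_s = 4056 mm².
a = (A_s − A'_s) f_y / (0.85 f'_c b) = 1683240/(0.85 × 24.3 × 360) = 226.37 mm.
c = a/β₁ = 226.37/0.85 = 266.32 mm; ε'_s = 0.003(c − d')/c = 0.0024 ≥ f_y/E_s = 0.0021, so compression steel does yield.
M_n = (A_s − A'_s) f_y (d − a/2) + A'_s f_y (d − d') = [1683240 × (735 − 113.185) + 358560 × (735 − 52)] × 10⁻⁶ = 1046.66 + 244.90 = 1291.56 kN·m.

M_n ≈ 1290 kN·m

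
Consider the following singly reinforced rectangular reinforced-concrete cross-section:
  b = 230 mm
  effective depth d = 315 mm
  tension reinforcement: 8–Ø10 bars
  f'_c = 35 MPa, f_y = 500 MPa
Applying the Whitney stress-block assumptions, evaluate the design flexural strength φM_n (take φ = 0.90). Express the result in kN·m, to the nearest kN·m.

A_s = 8 × 78.5 = 628 mm².
T = A_s f_y = 628 × 500 = 314000 N = 314 kN.
From C = T: a = T/(0.85 f'_c b) = 314000/(0.85 × 35 × 230) = 45.89 mm.
M_n = T(d − a/2) = 314 kN × (315 − 22.945) mm = 91.71 kN·m.
φM_n = 0.90 × 91.71 = 82.54 kN·m.

φM_n ≈ 83 kN·m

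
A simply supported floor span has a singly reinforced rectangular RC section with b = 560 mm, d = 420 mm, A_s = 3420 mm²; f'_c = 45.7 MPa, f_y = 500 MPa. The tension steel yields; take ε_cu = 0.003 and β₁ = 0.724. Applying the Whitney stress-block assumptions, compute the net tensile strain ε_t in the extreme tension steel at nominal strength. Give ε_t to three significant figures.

ε_t ≈ 0.00860

a = A_s f_y/(0.85 f'_c b) = 78.61 mm.
β₁ = 0.724, so c = a/β₁ = 78.61/0.724 = 108.58 mm.
From the linear strain diagram with ε_cu = 0.003: ε_t = 0.003 (d − c)/c = 0.003 × (420 − 108.58)/108.58 = 0.00860.
Since ε_t ≥ 0.005, the section is tension-controlled.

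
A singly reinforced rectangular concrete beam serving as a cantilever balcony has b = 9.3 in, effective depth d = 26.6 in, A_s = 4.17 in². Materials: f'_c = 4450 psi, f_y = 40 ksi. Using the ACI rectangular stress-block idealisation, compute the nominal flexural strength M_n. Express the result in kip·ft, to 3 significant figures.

T = A_s f_y = 4.17 × 40 = 166.8 kips.
a = T/(0.85 f'_c b) = 166.8/(0.85 × 4.45 × 9.3) = 4.742 in.
M_n = T(d − a/2) = 166.8 × (26.6 − 2.371) = 4041.4 kip·in = 4041.4/12 = 336.78 kip·ft.

M_n ≈ 337 kip·ft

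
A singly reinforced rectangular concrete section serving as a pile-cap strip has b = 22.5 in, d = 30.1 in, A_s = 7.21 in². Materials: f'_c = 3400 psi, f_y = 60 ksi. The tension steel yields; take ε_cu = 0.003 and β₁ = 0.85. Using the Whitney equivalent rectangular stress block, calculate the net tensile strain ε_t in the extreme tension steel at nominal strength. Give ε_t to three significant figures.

a = A_s f_y/(0.85 f'_c b) = 6.653 in.
β₁ = 0.85, so c = a/β₁ = 6.653/0.85 = 7.827 in.
From the linear strain diagram with ε_cu = 0.003: ε_t = 0.003 (d − c)/c = 0.003 × (30.1 − 7.827)/7.827 = 0.00854.
Since ε_t ≥ 0.005, the section is tension-controlled.

ε_t ≈ 0.00854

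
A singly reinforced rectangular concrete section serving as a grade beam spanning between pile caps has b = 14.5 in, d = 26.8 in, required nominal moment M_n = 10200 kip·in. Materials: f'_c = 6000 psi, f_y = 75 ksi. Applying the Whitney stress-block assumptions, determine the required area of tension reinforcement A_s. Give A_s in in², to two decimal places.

From M_n = 0.85 f'_c a b (d − a/2):
a = d − √(d² − 2M_n/(0.85 f'_c b)) = 26.8 − √(26.8² − 2 × 10200/(0.85 × 6 × 14.5)) = 5.767 in.
A_s = 0.85 f'_c a b / f_y = 0.85 × 6 × 5.767 × 14.5 / 75 = 5.686 in².

A_s ≈ 5.69 in²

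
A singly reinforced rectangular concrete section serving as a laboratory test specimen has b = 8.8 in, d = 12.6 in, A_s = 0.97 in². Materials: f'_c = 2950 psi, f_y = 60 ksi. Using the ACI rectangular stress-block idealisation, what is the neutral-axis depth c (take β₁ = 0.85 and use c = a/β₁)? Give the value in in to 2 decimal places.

c ≈ 3.10 in

T = A_s f_y = 0.97 × 60 = 58.2 kips.
a = T/(0.85 f'_c b) = 58.2/(0.85 × 2.95 × 8.8) = 2.6375 in.
With β₁ = 0.85, c = a/β₁ = 2.6375/0.85 = 3.10 in.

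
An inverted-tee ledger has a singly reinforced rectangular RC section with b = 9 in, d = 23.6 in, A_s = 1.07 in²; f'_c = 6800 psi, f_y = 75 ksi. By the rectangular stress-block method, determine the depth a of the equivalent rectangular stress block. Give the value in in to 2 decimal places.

T = A_s f_y = 1.07 × 75 = 80.25 kips.
a = T/(0.85 f'_c b) = 80.25/(0.85 × 6.8 × 9) = 1.54 in.

a ≈ 1.54 in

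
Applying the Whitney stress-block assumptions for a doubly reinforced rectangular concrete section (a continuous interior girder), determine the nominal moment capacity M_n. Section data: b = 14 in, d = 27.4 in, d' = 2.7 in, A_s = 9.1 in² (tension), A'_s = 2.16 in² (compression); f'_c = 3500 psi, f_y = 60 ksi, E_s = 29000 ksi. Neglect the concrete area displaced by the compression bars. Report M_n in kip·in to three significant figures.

Assume both steels yield.
a = (A_s − A'_s) f_y/(0.85 f'_c b) = (9.1 − 2.16) × 60/(0.85 × 3.5 × 14) = 9.998 in.
c = a/β₁ = 9.998/0.85 = 11.762 in; ε'_s = 0.003(c − d')/c = 0.0023 ≥ ε_y = 0.0021, so the compression steel yields.
M_n = (A_s − A'_s) f_y (d − a/2) + A'_s f_y (d − d') = 416.4 × (27.4 − 4.999) + 129.6 × (27.4 − 2.7) = 9327.8 + 3201.1 = 12528.9 kip·in.

M_n ≈ 12500 kip·in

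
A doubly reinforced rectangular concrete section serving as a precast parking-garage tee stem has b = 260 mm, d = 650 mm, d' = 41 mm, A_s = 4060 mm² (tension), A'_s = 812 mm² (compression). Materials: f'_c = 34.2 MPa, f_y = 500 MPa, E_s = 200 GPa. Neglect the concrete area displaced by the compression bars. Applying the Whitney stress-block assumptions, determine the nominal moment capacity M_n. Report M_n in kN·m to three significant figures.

Assume both tension and compression steel yield.
Net tension couple steel: A_s − A'_s = 3248 mm².
a = (A_s − A'_s) f_y / (0.85 f'_c b) = 1624000/(0.85 × 34.2 × 260) = 214.87 mm.
c = a/β₁ = 214.87/0.806 = 266.59 mm; ε'_s = 0.003(c − d')/c = 0.0025 ≥ f_y/E_s = 0.0025, so compression steel does yield.
M_n = (A_s − A'_s) f_y (d − a/2) + A'_s f_y (d − d') = [1624000 × (650 − 107.435) + 406000 × (650 − 41)] × 10⁻⁶ = 881.13 + 247.25 = 1128.38 kN·m.

M_n ≈ 1130 kN·m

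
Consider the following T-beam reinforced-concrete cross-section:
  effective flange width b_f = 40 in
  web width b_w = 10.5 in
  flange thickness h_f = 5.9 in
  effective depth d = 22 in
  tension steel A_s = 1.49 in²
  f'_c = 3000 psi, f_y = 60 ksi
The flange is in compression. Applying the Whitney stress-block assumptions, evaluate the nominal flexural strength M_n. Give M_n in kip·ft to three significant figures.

Tension: T = A_s f_y = 1.49 × 60 = 89.4 kips.
Try a within the flange: a = T/(0.85 f'_c b_f) = 89.4/(0.85 × 3 × 40) = 0.876 in.
Since a = 0.876 ≤ h_f = 5.9 in, the stress block lies entirely in the flange; analyse as a rectangular beam of width b_f.
M_n = T(d − a/2) = 89.4 × (22 − 0.438) = 1927.6 kip·in.
M_n = 1927.6/12 = 160.63 kip·ft.

M_n ≈ 161 kip·ft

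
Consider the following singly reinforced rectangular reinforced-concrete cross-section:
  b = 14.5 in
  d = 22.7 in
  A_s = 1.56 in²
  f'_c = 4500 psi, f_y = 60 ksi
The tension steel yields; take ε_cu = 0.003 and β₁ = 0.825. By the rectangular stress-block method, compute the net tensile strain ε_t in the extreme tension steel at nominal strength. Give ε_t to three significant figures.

ε_t ≈ 0.0303

a = A_s f_y/(0.85 f'_c b) = 1.688 in.
β₁ = 0.825, so c = a/β₁ = 1.688/0.825 = 2.046 in.
From the linear strain diagram with ε_cu = 0.003: ε_t = 0.003 (d − c)/c = 0.003 × (22.7 − 2.046)/2.046 = 0.0303.
Since ε_t ≥ 0.005, the section is tension-controlled.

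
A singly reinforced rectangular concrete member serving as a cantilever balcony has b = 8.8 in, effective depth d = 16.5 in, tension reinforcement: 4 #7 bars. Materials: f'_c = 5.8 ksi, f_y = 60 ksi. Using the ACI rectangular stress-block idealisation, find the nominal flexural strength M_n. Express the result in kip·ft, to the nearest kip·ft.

M_n ≈ 178 kip·ft

A_s = 4 × 0.6 = 2.4 in².
T = A_s f_y = 2.4 × 60 = 144 kips.
a = T/(0.85 f'_c b) = 144/(0.85 × 5.8 × 8.8) = 3.319 in.
M_n = T(d − a/2) = 144 × (16.5 − 1.6595) = 2137.0 kip·in = 2137.0/12 = 178.08 kip·ft.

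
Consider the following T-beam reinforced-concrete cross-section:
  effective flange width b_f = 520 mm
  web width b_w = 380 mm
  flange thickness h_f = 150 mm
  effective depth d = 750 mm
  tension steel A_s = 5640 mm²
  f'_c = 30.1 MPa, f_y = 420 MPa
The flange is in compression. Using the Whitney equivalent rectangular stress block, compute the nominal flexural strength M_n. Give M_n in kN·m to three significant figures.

Tension: T = A_s f_y = 5640 × 420 = 2368800 N.
Try a within the flange: a = T/(0.85 f'_c b_f) = 2368800/(0.85 × 30.1 × 520) = 178.05 mm.
a = 178.05 > h_f = 150 mm: the block extends into the web. Split into flange-overhang and web parts.
C_f = 0.85 f'_c (b_f − b_w) h_f = 0.85 × 30.1 × (520 − 380) × 150 = 537285 N.
Remaining web compression depth: a_w = (T − C_f)/(0.85 f'_c b_w) = (2368800 − 537285)/(0.85 × 30.1 × 380) = 188.38 mm.
M_n = C_f(d − h_f/2) + (T − C_f)(d − a_w/2) = 537285 × (750 − 75) + 1831515 × (750 − 94.19) = 362.67 + 1201.13 = 1563.80 × 10⁶ N·mm.
M_n = 1563.80 kN·m.

M_n ≈ 1560 kN·m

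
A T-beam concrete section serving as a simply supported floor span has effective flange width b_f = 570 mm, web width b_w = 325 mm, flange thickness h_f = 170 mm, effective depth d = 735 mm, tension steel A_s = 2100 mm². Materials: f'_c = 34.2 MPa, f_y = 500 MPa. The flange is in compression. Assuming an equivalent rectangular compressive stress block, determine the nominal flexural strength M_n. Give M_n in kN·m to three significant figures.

M_n ≈ 738 kN·m

Tension: T = A_s f_y = 2100 × 500 = 1050000 N.
Try a within the flange: a = T/(0.85 f'_c b_f) = 1050000/(0.85 × 34.2 × 570) = 63.37 mm.
Since a = 63.37 ≤ h_f = 170 mm, the stress block lies entirely in the flange; analyse as a rectangular beam of width b_f.
M_n = T(d − a/2) = 1050000 × (735 − 31.685) = 738.48 × 10⁶ N·mm.
M_n = 738.48 kN·m.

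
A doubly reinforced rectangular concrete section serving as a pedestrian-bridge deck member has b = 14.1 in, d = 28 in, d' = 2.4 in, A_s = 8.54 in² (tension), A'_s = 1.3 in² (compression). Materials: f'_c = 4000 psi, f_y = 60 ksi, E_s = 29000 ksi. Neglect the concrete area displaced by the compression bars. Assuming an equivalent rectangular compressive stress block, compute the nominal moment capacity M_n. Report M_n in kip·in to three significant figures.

Assume both steels yield.
a = (A_s − A'_s) f_y/(0.85 f'_c b) = (8.54 − 1.3) × 60/(0.85 × 4 × 14.1) = 9.061 in.
c = a/β₁ = 9.061/0.85 = 10.660 in; ε'_s = 0.003(c − d')/c = 0.0023 ≥ ε_y = 0.0021, so the compression steel yields.
M_n = (A_s − A'_s) f_y (d − a/2) + A'_s f_y (d − d') = 434.4 × (28 − 4.5305) + 78 × (28 − 2.4) = 10195.2 + 1996.8 = 12192.0 kip·in.

M_n ≈ 12200 kip·in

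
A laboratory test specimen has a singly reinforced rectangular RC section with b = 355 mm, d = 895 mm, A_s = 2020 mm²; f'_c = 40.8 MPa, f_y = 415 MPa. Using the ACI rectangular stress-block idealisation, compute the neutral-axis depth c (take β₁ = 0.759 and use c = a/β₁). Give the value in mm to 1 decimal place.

c ≈ 89.7 mm

T = A_s f_y = 2020 × 415 = 838300 N = 838.3 kN.
Setting C = 0.85 f'_c a b equal to T: a = 838300/(0.85 × 40.8 × 355) = 68.091 mm.
With β₁ = 0.759, c = a/β₁ = 68.091/0.759 = 89.7 mm.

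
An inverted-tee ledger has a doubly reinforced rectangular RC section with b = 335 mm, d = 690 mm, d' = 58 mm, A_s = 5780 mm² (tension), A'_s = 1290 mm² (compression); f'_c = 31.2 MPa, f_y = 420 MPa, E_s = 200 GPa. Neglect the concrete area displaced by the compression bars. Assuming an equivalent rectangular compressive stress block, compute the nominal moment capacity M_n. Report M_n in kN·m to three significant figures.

M_n ≈ 1440 kN·m

Assume both tension and compression steel yield.
Net tension couple steel: A_s − A'_s = 4490 mm².
a = (A_s − A'_s) f_y / (0.85 f'_c b) = 1885800/(0.85 × 31.2 × 335) = 212.26 mm.
c = a/β₁ = 212.26/0.827 = 256.66 mm; ε'_s = 0.003(c − d')/c = 0.0023 ≥ f_y/E_s = 0.0021, so compression steel does yield.
M_n = (A_s − A'_s) f_y (d − a/2) + A'_s f_y (d − d') = [1885800 × (690 − 106.13) + 541800 × (690 − 58)] × 10⁻⁶ = 1101.06 + 342.42 = 1443.48 kN·m.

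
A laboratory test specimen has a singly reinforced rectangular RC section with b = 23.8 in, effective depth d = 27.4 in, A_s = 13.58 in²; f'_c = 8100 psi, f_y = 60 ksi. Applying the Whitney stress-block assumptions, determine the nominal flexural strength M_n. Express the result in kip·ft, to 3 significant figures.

M_n ≈ 1690 kip·ft

T = A_s f_y = 13.58 × 60 = 814.8 kips.
a = T/(0.85 f'_c b) = 814.8/(0.85 × 8.1 × 23.8) = 4.972 in.
M_n = T(d − a/2) = 814.8 × (27.4 − 2.486) = 20299.9 kip·in = 20299.9/12 = 1691.66 kip·ft.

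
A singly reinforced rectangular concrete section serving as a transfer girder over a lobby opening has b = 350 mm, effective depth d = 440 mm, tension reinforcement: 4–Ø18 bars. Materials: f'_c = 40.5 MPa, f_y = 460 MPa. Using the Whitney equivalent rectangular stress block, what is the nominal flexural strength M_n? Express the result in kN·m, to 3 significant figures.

M_n ≈ 197 kN·m

A_s = 4 × 254 = 1016 mm².
T = A_s f_y = 1016 × 460 = 467360 N = 467.36 kN.
From C = T: a = T/(0.85 f'_c b) = 467360/(0.85 × 40.5 × 350) = 38.79 mm.
M_n = T(d − a/2) = 467.36 kN × (440 − 19.395) mm = 196.57 kN·m.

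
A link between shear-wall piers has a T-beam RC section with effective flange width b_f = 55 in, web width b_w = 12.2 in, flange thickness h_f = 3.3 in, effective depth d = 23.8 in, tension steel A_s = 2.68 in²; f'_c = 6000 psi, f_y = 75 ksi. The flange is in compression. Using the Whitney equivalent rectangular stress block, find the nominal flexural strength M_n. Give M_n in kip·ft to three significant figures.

Tension: T = A_s f_y = 2.68 × 75 = 201 kips.
Try a within the flange: a = T/(0.85 f'_c b_f) = 201/(0.85 × 6 × 55) = 0.717 in.
Since a = 0.717 ≤ h_f = 3.3 in, the stress block lies entirely in the flange; analyse as a rectangular beam of width b_f.
M_n = T(d − a/2) = 201 × (23.8 − 0.3585) = 4711.7 kip·in.
M_n = 4711.7/12 = 392.64 kip·ft.

M_n ≈ 393 kip·ft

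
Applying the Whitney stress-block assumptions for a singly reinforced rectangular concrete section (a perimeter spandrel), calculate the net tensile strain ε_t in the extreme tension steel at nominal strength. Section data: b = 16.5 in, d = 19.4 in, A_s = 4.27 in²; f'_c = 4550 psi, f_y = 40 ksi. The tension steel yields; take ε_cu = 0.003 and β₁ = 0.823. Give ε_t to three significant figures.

ε_t ≈ 0.0149

a = A_s f_y/(0.85 f'_c b) = 2.677 in.
β₁ = 0.823, so c = a/β₁ = 2.677/0.823 = 3.253 in.
From the linear strain diagram with ε_cu = 0.003: ε_t = 0.003 (d − c)/c = 0.003 × (19.4 − 3.253)/3.253 = 0.0149.
Since ε_t ≥ 0.005, the section is tension-controlled.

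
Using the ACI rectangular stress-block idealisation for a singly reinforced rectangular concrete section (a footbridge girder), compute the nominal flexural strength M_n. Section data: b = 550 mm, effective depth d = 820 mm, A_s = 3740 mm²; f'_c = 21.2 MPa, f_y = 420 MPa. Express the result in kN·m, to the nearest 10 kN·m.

T = A_s f_y = 3740 × 420 = 1570800 N = 1570.8 kN.
From C = T: a = T/(0.85 f'_c b) = 1570800/(0.85 × 21.2 × 550) = 158.49 mm.
M_n = T(d − a/2) = 1570.8 kN × (820 − 79.245) mm = 1163.58 kN·m.

M_n ≈ 1160 kN·m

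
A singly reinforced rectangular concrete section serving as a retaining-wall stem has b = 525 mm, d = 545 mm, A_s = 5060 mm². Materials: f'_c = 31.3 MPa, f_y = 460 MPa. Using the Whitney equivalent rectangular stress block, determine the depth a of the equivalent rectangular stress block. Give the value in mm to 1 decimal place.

a ≈ 166.6 mm

T = A_s f_y = 5060 × 460 = 2327600 N = 2327.6 kN.
Setting C = 0.85 f'_c a b equal to T: a = 2327600/(0.85 × 31.3 × 525) = 166.6 mm.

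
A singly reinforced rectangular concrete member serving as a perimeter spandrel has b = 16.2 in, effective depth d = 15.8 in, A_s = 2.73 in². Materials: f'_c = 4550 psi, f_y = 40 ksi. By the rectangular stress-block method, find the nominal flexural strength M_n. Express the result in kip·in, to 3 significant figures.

T = A_s f_y = 2.73 × 40 = 109.2 kips.
a = T/(0.85 f'_c b) = 109.2/(0.85 × 4.55 × 16.2) = 1.743 in.
M_n = T(d − a/2) = 109.2 × (15.8 − 0.8715) = 1630.2 kip·in.

M_n ≈ 1630 kip·in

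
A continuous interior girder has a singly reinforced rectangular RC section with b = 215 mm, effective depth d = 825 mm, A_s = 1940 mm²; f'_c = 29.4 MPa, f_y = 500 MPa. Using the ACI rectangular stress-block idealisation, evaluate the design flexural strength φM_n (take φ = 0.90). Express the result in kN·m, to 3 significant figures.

φM_n ≈ 641 kN·m

T = A_s f_y = 1940 × 500 = 970000 N = 970 kN.
From C = T: a = T/(0.85 f'_c b) = 970000/(0.85 × 29.4 × 215) = 180.54 mm.
M_n = T(d − a/2) = 970 kN × (825 − 90.27) mm = 712.69 kN·m.
φM_n = 0.90 × 712.69 = 641.42 kN·m.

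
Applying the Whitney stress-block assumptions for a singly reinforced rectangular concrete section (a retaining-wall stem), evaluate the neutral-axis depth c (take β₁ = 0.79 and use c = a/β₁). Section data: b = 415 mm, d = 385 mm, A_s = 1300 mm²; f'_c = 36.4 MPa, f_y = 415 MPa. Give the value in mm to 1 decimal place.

T = A_s f_y = 1300 × 415 = 539500 N = 539.5 kN.
Setting C = 0.85 f'_c a b equal to T: a = 539500/(0.85 × 36.4 × 415) = 42.017 mm.
With β₁ = 0.79, c = a/β₁ = 42.017/0.79 = 53.2 mm.

c ≈ 53.2 mm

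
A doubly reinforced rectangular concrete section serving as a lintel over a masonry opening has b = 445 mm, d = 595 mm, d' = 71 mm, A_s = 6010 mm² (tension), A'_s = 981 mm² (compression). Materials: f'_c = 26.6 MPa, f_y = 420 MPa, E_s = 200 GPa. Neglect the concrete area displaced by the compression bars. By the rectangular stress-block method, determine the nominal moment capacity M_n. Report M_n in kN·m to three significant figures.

M_n ≈ 1250 kN·m

Assume both tension and compression steel yield.
Net tension couple steel: A_s − A'_s = 5029 mm².
a = (A_s − A'_s) f_y / (0.85 f'_c b) = 2112180/(0.85 × 26.6 × 445) = 209.93 mm.
c = a/β₁ = 209.93/0.85 = 246.98 mm; ε'_s = 0.003(c − d')/c = 0.0021 ≥ f_y/E_s = 0.0021, so compression steel does yield.
M_n = (A_s − A'_s) f_y (d − a/2) + A'_s f_y (d − d') = [2112180 × (595 − 104.965) + 412020 × (595 − 71)] × 10⁻⁶ = 1035.04 + 215.90 = 1250.94 kN·m.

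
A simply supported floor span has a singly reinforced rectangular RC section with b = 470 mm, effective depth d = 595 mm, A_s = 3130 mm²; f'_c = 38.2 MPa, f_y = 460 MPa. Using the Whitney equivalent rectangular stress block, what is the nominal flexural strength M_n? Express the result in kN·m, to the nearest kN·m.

M_n ≈ 789 kN·m

T = A_s f_y = 3130 × 460 = 1439800 N = 1439.8 kN.
From C = T: a = T/(0.85 f'_c b) = 1439800/(0.85 × 38.2 × 470) = 94.35 mm.
M_n = T(d − a/2) = 1439.8 kN × (595 − 47.175) mm = 788.76 kN·m.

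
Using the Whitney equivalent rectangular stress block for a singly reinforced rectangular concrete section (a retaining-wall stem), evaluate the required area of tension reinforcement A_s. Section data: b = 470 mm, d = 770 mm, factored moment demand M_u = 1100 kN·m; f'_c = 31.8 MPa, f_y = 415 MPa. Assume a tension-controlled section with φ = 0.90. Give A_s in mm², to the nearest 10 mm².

M_n = M_u/φ = 1100/0.90 = 1222.22 kN·m.
With M_n = 0.85 f'_c a b (d − a/2), solve the quadratic for a:
a = d − √(d² − 2M_n/(0.85 f'_c b)) = 770 − √(770² − 2 × 1222.22×10⁶/(0.85 × 31.8 × 470)) = 137.16 mm.
A_s = 0.85 f'_c a b / f_y = 0.85 × 31.8 × 137.16 × 470 / 415 = 4198.8 mm².

A_s ≈ 4200 mm²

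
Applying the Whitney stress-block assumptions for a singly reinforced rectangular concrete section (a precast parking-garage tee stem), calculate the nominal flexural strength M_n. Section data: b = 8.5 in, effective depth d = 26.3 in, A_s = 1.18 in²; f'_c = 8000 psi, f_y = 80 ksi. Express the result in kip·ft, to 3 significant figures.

M_n ≈ 200 kip·ft

T = A_s f_y = 1.18 × 80 = 94.4 kips.
a = T/(0.85 f'_c b) = 94.4/(0.85 × 8 × 8.5) = 1.633 in.
M_n = T(d − a/2) = 94.4 × (26.3 − 0.8165) = 2405.6 kip·in = 2405.6/12 = 200.47 kip·ft.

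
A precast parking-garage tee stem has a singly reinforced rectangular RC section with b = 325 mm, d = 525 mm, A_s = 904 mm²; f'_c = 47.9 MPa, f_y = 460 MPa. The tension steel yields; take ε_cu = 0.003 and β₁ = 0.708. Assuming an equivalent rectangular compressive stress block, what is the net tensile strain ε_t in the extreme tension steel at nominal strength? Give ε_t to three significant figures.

a = A_s f_y/(0.85 f'_c b) = 31.43 mm.
β₁ = 0.708, so c = a/β₁ = 31.43/0.708 = 44.39 mm.
From the linear strain diagram with ε_cu = 0.003: ε_t = 0.003 (d − c)/c = 0.003 × (525 − 44.39)/44.39 = 0.0325.
Since ε_t ≥ 0.005, the section is tension-controlled.

ε_t ≈ 0.0325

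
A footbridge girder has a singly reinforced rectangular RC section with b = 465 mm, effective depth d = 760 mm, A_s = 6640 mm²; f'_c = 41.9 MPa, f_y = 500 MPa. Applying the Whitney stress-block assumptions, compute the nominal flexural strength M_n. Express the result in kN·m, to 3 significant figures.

M_n ≈ 2190 kN·m

T = A_s f_y = 6640 × 500 = 3320000 N = 3320 kN.
From C = T: a = T/(0.85 f'_c b) = 3320000/(0.85 × 41.9 × 465) = 200.47 mm.
M_n = T(d − a/2) = 3320 kN × (760 − 100.235) mm = 2190.42 kN·m.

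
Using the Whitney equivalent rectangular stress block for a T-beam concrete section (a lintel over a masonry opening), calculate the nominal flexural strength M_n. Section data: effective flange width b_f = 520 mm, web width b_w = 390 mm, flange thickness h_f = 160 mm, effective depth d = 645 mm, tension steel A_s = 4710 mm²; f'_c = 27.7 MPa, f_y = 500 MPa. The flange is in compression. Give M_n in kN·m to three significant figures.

M_n ≈ 1290 kN·m

Tension: T = A_s f_y = 4710 × 500 = 2355000 N.
Try a within the flange: a = T/(0.85 f'_c b_f) = 2355000/(0.85 × 27.7 × 520) = 192.35 mm.
a = 192.35 > h_f = 160 mm: the block extends into the web. Split into flange-overhang and web parts.
C_f = 0.85 f'_c (b_f − b_w) h_f = 0.85 × 27.7 × (520 − 390) × 160 = 489736 N.
Remaining web compression depth: a_w = (T − C_f)/(0.85 f'_c b_w) = (2355000 − 489736)/(0.85 × 27.7 × 390) = 203.13 mm.
M_n = C_f(d − h_f/2) + (T − C_f)(d − a_w/2) = 489736 × (645 − 80) + 1865264 × (645 − 101.565) = 276.70 + 1013.65 = 1290.35 × 10⁶ N·mm.
M_n = 1290.35 kN·m.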